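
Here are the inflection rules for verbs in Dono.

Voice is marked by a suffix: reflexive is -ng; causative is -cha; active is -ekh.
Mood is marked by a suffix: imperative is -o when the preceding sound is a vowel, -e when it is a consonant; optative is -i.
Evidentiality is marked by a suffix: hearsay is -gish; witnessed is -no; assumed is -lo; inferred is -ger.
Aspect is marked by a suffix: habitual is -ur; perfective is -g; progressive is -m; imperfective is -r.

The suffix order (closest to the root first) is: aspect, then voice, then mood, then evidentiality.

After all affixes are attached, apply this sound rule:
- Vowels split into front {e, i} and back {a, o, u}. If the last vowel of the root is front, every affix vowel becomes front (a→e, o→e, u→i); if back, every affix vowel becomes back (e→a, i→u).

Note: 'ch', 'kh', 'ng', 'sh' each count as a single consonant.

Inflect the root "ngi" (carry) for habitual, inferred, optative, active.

ngiirekhiger

Attach aspect habitual -ur → ngiur.
Attach voice active -ekh → ngiurekh.
Attach mood optative -i → ngiurekhi.
Attach evidentiality inferred -ger → ngiurekhiger.
Apply vowel harmony: ngiurekhiger → ngiirekhiger.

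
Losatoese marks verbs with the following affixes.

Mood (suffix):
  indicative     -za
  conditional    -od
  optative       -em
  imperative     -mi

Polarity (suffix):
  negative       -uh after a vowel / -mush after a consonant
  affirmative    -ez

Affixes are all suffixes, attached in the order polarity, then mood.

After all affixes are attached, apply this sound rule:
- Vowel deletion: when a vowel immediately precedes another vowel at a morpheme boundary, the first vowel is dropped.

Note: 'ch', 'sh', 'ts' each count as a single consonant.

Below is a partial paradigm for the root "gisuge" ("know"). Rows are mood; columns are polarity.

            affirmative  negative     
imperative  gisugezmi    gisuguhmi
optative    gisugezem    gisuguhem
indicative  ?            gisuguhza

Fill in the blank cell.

Attach polarity affirmative -ez → gisugeez.
Attach mood indicative -za → gisugeezza.
Apply vowel deletion: gisugeezza → gisugezza.

gisugezza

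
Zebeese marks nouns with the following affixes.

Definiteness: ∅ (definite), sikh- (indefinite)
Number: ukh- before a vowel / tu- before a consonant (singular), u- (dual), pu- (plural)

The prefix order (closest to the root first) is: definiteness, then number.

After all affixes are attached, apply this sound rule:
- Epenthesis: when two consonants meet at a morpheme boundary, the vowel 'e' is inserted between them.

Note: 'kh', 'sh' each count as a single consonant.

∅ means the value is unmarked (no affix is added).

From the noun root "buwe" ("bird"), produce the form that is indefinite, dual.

Attach definiteness indefinite sikh- → sikhbuwe.
Attach number dual u- → usikhbuwe.
Apply epenthesis: usikhbuwe → usikhebuwe.

usikhebuwe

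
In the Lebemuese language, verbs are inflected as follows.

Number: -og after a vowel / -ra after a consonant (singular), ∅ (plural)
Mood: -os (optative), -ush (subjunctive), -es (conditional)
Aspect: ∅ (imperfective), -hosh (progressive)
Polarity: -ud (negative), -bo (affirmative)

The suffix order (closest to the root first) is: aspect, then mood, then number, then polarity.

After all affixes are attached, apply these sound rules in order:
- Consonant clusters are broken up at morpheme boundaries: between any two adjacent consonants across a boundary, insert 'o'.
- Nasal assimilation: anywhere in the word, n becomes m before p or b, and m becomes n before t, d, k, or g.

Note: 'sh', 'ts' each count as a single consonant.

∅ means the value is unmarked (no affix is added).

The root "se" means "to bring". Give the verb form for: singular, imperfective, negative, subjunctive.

seushoraud

aspect = imperfective: zero marking, form stays se.
Attach mood subjunctive -ush → seush.
Attach number singular -ra (after consonant 'sh') → seushra.
Attach polarity negative -ud → seushraud.
Apply epenthesis: seushraud → seushoraud.
Nasal assimilation: no change.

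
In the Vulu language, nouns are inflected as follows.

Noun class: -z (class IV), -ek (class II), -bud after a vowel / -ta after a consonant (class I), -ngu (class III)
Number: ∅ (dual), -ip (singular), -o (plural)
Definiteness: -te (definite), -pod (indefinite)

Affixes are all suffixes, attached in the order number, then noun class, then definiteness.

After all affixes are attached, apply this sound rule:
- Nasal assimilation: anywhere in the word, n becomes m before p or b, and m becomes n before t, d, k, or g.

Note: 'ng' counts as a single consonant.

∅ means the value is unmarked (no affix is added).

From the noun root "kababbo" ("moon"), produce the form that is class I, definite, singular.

kababboiptate

Attach number singular -ip → kababboip.
Attach noun class class I -ta (after consonant 'p') → kababboipta.
Attach definiteness definite -te → kababboiptate.
Nasal assimilation: no change.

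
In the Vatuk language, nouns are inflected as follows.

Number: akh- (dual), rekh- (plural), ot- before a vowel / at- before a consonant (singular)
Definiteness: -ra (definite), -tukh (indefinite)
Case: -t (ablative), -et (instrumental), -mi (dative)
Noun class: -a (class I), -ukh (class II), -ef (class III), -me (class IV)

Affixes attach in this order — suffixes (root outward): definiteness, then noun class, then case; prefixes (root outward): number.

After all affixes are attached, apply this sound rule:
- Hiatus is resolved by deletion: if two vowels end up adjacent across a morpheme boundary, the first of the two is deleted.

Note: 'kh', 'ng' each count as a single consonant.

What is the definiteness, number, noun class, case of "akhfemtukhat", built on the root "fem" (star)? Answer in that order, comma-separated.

indefinite, dual, class I, ablative

Segment: akh-fem-tukh-a-t.
definiteness: -tukh → indefinite.
number: akh- → dual.
noun class: -a → class I.
case: -t → ablative.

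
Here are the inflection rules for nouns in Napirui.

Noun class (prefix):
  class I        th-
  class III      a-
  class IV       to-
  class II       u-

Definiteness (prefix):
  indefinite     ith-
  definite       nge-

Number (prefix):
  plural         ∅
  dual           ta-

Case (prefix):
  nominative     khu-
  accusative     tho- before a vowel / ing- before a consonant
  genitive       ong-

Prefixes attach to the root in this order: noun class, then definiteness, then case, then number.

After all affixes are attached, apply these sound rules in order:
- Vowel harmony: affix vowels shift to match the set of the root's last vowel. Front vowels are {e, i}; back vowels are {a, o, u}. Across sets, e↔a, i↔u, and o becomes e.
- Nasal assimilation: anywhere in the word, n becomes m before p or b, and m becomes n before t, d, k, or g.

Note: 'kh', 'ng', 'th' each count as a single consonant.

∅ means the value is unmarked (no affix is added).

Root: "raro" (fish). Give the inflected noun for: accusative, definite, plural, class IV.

Attach noun class class IV to- → toraro.
Attach definiteness definite nge- → ngetoraro.
Attach case accusative ing- (before consonant 'ng') → ingngetoraro.
number = plural: zero marking, form stays ingngetoraro.
Apply vowel harmony: ingngetoraro → ungngatoraro.
Nasal assimilation: no change.

ungngatoraro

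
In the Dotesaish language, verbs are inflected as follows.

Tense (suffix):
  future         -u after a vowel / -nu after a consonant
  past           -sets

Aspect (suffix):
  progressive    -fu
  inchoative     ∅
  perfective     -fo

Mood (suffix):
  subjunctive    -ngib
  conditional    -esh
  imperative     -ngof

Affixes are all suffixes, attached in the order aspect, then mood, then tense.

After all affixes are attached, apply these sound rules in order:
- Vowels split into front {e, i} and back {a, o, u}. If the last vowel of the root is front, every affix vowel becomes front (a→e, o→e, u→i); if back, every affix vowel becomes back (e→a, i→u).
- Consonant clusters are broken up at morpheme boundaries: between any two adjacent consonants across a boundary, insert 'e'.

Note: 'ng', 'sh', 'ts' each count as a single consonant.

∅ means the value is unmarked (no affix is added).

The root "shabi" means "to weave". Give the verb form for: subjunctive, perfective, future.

shabifengibeni

Attach aspect perfective -fo → shabifo.
Attach mood subjunctive -ngib → shabifongib.
Attach tense future -nu (after consonant 'b') → shabifongibnu.
Apply vowel harmony: shabifongibnu → shabifengibni.
Apply epenthesis: shabifengibni → shabifengibeni.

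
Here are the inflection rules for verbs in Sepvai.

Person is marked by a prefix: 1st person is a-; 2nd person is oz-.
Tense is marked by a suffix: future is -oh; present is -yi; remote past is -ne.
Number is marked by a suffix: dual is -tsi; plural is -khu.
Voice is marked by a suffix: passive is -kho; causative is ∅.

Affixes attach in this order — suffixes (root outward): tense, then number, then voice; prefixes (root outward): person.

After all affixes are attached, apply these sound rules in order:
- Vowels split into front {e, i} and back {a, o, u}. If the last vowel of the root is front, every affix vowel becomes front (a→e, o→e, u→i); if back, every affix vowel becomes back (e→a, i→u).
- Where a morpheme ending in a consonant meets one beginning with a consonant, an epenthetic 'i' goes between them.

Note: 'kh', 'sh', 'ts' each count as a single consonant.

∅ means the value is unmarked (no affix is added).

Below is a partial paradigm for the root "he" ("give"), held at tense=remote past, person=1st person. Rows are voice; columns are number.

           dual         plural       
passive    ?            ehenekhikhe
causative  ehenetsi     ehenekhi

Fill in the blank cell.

Attach tense remote past -ne → hene.
Attach person 1st person a- → ahene.
Attach number dual -tsi → ahenetsi.
Attach voice passive -kho → ahenetsikho.
Apply vowel harmony: ahenetsikho → ehenetsikhe.
Epenthesis: no change.

ehenetsikhe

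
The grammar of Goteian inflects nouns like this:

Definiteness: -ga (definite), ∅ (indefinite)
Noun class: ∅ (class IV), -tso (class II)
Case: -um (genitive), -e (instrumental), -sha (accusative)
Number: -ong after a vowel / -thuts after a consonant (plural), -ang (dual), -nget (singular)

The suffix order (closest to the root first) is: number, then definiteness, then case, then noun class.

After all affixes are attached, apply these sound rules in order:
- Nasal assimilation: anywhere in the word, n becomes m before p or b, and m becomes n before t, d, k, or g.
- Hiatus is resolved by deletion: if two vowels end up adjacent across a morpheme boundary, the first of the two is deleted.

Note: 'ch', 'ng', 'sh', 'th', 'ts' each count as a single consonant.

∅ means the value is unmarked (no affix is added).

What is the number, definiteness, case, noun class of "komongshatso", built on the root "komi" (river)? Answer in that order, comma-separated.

Segment: komi-ong-sha-tso.
number: -ong/thuts → plural.
definiteness: ∅ → indefinite.
case: -sha → accusative.
noun class: -tso → class II.

plural, indefinite, accusative, class II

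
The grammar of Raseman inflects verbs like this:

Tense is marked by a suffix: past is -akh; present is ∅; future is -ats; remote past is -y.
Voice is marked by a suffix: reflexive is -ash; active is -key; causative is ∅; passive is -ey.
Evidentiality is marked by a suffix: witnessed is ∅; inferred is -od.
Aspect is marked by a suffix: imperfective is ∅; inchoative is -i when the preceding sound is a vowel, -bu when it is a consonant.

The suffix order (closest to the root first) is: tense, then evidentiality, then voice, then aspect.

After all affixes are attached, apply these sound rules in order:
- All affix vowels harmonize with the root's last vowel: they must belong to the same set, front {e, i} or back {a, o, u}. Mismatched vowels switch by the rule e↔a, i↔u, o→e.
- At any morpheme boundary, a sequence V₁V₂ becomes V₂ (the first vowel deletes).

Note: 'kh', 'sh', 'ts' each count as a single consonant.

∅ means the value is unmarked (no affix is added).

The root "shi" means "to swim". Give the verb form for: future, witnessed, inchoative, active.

shetskeybi

Attach tense future -ats → shiats.
evidentiality = witnessed: zero marking, form stays shiats.
Attach voice active -key → shiatskey.
Attach aspect inchoative -bu (after consonant 'y') → shiatskeybu.
Apply vowel harmony: shiatskeybu → shietskeybi.
Apply vowel deletion: shietskeybi → shetskeybi.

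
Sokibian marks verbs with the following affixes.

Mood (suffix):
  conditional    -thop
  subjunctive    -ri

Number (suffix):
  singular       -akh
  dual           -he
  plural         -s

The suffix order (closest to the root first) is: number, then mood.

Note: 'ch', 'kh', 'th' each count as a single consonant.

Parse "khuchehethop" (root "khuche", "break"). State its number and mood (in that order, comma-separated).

dual, conditional

Segment: khuche-he-thop.
number: -he → dual.
mood: -thop → conditional.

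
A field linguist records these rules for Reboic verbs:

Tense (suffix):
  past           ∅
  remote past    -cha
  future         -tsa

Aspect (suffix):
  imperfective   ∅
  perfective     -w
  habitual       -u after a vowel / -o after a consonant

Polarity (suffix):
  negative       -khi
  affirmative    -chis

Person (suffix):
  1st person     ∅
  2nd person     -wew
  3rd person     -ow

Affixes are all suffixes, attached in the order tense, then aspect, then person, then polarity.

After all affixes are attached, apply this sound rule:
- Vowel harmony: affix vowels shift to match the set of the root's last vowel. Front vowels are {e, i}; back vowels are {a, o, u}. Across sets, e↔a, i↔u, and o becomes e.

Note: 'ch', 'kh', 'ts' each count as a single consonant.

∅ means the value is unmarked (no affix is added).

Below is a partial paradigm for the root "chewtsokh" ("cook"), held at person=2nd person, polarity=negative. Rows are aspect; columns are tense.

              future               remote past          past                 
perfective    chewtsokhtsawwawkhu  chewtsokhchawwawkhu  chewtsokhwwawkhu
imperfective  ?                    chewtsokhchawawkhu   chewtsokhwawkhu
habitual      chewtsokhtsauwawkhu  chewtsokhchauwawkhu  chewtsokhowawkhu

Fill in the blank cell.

Attach tense future -tsa → chewtsokhtsa.
aspect = imperfective: zero marking, form stays chewtsokhtsa.
Attach person 2nd person -wew → chewtsokhtsawew.
Attach polarity negative -khi → chewtsokhtsawewkhi.
Apply vowel harmony: chewtsokhtsawewkhi → chewtsokhtsawawkhu.

chewtsokhtsawawkhu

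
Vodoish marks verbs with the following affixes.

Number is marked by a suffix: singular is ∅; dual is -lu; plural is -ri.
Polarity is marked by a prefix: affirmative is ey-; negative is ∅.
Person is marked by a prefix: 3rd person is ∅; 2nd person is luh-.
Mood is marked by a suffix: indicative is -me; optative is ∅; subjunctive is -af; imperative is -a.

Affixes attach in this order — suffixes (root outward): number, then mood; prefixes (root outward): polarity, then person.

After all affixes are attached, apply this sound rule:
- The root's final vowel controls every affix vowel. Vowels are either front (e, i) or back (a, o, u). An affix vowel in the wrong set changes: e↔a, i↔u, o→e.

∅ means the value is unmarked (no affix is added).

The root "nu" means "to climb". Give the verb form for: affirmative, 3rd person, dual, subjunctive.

aynuluaf

Attach polarity affirmative ey- → eynu.
Attach number dual -lu → eynulu.
Attach mood subjunctive -af → eynuluaf.
person = 3rd person: zero marking, form stays eynuluaf.
Apply vowel harmony: eynuluaf → aynuluaf.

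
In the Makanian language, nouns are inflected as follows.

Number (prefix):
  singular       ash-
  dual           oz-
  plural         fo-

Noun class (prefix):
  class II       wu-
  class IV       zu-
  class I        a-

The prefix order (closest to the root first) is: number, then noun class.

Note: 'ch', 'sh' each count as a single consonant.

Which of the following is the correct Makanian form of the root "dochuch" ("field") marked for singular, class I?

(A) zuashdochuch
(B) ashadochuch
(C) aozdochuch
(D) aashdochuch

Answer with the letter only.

Attach number singular ash- → ashdochuch.
Attach noun class class I a- → aashdochuch.
So the correct form is aashdochuch, option (D).
(B) ashadochuch is wrong: it has the affixes in the wrong order.
(C) aozdochuch is wrong: it uses dual instead of singular for number.
(A) zuashdochuch is wrong: it uses class IV instead of class I for noun class.

D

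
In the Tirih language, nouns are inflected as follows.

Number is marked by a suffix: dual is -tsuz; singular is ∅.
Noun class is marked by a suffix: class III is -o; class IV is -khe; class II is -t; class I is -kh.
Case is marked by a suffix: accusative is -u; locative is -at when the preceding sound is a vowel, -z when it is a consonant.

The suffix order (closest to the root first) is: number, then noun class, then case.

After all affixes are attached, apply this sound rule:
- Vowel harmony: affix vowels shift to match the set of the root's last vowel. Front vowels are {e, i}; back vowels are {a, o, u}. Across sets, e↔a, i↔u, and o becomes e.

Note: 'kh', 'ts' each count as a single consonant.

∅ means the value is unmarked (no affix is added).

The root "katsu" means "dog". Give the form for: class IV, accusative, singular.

number = singular: zero marking, form stays katsu.
Attach noun class class IV -khe → katsukhe.
Attach case accusative -u → katsukheu.
Apply vowel harmony: katsukheu → katsukhau.

katsukhau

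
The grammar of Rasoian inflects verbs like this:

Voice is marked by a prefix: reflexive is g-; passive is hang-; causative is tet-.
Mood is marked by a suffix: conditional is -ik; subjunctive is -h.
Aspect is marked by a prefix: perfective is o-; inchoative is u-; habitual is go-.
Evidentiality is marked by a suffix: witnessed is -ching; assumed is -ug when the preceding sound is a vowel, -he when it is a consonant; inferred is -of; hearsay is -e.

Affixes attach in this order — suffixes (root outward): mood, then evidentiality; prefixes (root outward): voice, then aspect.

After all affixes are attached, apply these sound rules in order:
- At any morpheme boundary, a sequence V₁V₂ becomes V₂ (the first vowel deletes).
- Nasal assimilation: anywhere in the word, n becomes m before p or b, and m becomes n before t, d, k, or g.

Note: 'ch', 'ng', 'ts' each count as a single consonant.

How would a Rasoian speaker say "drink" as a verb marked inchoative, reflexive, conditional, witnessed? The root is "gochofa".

Attach voice reflexive g- → ggochofa.
Attach mood conditional -ik → ggochofaik.
Attach evidentiality witnessed -ching → ggochofaikching.
Attach aspect inchoative u- → uggochofaikching.
Apply vowel deletion: uggochofaikching → uggochofikching.
Nasal assimilation: no change.

uggochofikching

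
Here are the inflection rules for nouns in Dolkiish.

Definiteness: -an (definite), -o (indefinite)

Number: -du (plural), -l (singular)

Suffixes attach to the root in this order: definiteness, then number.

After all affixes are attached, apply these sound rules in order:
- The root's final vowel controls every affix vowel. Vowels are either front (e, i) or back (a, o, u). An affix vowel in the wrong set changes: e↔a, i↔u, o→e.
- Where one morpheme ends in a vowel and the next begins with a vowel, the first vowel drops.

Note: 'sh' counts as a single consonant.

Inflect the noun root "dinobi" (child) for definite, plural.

dinobendi

Attach definiteness definite -an → dinobian.
Attach number plural -du → dinobiandu.
Apply vowel harmony: dinobiandu → dinobiendi.
Apply vowel deletion: dinobiendi → dinobendi.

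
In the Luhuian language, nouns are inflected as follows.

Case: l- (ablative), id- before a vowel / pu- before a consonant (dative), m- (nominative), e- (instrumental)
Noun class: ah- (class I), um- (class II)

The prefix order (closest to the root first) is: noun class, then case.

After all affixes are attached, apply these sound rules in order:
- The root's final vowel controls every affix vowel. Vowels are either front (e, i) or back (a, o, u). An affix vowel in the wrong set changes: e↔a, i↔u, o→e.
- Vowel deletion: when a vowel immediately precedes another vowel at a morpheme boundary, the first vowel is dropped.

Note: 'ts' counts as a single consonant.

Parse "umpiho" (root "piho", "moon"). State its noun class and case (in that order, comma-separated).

class II, instrumental

Segment: e-um-piho.
noun class: um- → class II.
case: e- → instrumental.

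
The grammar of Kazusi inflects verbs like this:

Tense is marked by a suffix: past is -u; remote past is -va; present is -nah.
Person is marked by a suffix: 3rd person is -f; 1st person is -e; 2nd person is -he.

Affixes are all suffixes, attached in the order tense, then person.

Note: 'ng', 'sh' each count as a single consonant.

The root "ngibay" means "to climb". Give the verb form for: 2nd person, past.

Attach tense past -u → ngibayu.
Attach person 2nd person -he → ngibayuhe.

ngibayuhe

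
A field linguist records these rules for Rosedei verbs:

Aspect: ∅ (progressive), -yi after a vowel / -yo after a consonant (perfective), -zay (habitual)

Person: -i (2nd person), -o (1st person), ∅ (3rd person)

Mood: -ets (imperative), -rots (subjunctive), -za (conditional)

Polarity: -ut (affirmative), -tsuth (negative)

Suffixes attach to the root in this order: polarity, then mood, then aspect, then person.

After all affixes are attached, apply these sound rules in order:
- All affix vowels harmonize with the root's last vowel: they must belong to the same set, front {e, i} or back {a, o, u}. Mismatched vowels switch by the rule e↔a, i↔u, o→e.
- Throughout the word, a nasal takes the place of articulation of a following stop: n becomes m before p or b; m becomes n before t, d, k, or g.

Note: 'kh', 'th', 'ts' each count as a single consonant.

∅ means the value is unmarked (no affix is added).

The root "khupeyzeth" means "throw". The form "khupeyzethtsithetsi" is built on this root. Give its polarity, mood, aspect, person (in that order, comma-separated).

negative, imperative, progressive, 2nd person

Segment: khupeyzeth-tsuth-ets-i.
polarity: -tsuth → negative.
mood: -ets → imperative.
aspect: ∅ → progressive.
person: -i → 2nd person.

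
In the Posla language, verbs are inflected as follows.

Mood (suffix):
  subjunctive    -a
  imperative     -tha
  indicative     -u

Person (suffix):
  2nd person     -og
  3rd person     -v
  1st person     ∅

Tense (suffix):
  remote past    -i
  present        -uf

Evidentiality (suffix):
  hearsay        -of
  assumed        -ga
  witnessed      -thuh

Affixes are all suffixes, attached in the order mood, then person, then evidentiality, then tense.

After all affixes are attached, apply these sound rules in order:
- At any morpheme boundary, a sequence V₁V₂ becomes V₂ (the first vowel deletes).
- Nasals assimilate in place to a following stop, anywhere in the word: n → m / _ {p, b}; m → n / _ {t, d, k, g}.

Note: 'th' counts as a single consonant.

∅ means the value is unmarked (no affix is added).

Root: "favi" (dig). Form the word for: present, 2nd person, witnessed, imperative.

favithogthuhuf

Attach mood imperative -tha → favitha.
Attach person 2nd person -og → favithaog.
Attach evidentiality witnessed -thuh → favithaogthuh.
Attach tense present -uf → favithaogthuhuf.
Apply vowel deletion: favithaogthuhuf → favithogthuhuf.
Nasal assimilation: no change.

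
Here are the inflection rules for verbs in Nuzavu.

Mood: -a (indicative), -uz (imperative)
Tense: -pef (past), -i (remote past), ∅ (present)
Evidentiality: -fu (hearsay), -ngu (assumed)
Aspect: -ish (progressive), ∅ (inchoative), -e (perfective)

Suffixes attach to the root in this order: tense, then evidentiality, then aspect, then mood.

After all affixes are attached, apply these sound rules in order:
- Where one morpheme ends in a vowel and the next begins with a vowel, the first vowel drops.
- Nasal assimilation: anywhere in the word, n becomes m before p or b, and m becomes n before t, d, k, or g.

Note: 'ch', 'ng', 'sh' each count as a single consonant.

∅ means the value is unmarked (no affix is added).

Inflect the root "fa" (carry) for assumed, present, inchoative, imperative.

fanguz

tense = present: zero marking, form stays fa.
Attach evidentiality assumed -ngu → fangu.
aspect = inchoative: zero marking, form stays fangu.
Attach mood imperative -uz → fanguuz.
Apply vowel deletion: fanguuz → fanguz.
Nasal assimilation: no change.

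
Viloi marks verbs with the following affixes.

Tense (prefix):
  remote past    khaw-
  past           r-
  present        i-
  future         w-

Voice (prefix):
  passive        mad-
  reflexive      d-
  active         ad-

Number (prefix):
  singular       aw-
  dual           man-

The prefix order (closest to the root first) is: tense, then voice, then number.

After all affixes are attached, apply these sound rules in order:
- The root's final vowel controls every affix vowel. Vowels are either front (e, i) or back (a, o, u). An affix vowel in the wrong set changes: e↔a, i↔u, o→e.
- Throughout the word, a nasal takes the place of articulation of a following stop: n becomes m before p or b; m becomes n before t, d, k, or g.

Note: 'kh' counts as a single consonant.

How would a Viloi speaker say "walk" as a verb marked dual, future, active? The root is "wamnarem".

menedwwamnarem

Attach tense future w- → wwamnarem.
Attach voice active ad- → adwwamnarem.
Attach number dual man- → manadwwamnarem.
Apply vowel harmony: manadwwamnarem → menedwwamnarem.
Nasal assimilation: no change.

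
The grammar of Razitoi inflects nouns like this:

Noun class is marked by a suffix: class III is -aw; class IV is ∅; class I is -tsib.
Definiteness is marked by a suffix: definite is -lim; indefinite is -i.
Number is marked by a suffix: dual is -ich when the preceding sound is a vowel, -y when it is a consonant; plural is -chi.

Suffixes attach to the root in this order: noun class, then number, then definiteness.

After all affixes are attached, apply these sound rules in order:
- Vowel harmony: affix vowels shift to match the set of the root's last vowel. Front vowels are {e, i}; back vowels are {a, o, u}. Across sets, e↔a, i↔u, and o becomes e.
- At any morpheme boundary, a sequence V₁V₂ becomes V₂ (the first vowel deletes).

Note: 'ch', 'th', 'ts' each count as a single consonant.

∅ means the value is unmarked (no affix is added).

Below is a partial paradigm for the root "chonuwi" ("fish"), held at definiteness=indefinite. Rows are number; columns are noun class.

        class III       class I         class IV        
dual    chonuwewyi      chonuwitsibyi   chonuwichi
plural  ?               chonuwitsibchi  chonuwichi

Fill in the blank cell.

chonuwewchi

Attach noun class class III -aw → chonuwiaw.
Attach number plural -chi → chonuwiawchi.
Attach definiteness indefinite -i → chonuwiawchii.
Apply vowel harmony: chonuwiawchii → chonuwiewchii.
Apply vowel deletion: chonuwiewchii → chonuwewchi.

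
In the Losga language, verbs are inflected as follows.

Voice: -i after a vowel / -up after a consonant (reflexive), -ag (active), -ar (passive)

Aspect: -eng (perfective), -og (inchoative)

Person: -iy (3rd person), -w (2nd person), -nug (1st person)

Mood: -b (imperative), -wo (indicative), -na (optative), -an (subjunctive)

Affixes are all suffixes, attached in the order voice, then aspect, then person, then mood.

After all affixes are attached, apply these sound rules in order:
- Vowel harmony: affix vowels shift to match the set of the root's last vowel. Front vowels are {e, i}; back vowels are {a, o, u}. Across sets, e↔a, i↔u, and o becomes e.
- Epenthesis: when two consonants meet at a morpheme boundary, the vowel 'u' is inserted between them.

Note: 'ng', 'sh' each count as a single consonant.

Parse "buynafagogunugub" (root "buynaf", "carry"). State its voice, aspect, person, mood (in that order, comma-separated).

active, inchoative, 1st person, imperative

Segment: buynaf-ag-og-nug-b.
voice: -ag → active.
aspect: -og → inchoative.
person: -nug → 1st person.
mood: -b → imperative.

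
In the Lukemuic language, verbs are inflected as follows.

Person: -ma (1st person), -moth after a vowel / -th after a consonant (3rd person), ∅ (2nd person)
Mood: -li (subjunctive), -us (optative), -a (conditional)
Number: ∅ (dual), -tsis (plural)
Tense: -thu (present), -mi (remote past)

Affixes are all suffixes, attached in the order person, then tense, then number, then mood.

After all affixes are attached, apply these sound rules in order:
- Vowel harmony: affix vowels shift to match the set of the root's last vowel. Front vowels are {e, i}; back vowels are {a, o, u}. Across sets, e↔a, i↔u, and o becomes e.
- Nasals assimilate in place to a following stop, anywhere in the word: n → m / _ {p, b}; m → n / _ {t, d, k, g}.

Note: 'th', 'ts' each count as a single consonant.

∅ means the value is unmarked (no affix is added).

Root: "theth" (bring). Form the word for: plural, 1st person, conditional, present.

Attach person 1st person -ma → thethma.
Attach tense present -thu → thethmathu.
Attach number plural -tsis → thethmathutsis.
Attach mood conditional -a → thethmathutsisa.
Apply vowel harmony: thethmathutsisa → thethmethitsise.
Nasal assimilation: no change.

thethmethitsise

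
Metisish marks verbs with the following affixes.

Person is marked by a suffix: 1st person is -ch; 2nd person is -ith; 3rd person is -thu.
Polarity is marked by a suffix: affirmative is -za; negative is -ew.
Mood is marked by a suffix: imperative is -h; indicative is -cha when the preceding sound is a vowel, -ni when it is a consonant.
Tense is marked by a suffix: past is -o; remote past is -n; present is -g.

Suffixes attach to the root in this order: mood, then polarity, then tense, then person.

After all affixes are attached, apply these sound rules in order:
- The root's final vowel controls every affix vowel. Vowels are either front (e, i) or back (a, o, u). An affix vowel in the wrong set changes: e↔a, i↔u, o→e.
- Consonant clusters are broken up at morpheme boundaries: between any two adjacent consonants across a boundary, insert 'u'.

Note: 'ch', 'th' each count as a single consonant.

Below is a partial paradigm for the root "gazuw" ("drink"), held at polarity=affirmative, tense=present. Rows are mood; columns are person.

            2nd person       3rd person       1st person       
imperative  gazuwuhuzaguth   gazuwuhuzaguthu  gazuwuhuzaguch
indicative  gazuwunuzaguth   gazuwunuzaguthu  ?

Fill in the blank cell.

gazuwunuzaguch

Attach mood indicative -ni (after consonant 'w') → gazuwni.
Attach polarity affirmative -za → gazuwniza.
Attach tense present -g → gazuwnizag.
Attach person 1st person -ch → gazuwnizagch.
Apply vowel harmony: gazuwnizagch → gazuwnuzagch.
Apply epenthesis: gazuwnuzagch → gazuwunuzaguch.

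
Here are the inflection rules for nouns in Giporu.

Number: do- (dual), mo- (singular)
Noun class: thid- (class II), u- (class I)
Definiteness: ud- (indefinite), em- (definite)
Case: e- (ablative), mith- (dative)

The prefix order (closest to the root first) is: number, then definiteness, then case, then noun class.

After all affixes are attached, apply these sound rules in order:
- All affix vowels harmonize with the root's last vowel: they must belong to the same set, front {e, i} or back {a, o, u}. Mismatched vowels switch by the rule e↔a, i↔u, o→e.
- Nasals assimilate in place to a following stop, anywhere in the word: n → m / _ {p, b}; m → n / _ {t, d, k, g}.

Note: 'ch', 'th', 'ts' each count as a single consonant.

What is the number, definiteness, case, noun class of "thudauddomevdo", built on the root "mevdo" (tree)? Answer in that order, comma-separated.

dual, indefinite, ablative, class II

Segment: thid-e-ud-do-mevdo.
number: do- → dual.
definiteness: ud- → indefinite.
case: e- → ablative.
noun class: thid- → class II.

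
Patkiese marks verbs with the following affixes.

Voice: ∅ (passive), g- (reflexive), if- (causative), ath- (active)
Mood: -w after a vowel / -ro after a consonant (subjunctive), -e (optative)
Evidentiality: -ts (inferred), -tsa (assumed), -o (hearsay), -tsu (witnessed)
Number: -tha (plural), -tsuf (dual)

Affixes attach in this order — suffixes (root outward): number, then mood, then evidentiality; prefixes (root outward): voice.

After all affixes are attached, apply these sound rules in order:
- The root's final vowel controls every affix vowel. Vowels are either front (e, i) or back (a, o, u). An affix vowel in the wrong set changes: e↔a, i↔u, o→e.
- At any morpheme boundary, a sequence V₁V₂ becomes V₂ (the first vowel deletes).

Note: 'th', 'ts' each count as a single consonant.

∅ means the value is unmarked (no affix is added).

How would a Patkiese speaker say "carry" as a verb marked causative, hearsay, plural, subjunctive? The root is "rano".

ufranothawo

Attach number plural -tha → ranotha.
Attach voice causative if- → ifranotha.
Attach mood subjunctive -w (after vowel 'a') → ifranothaw.
Attach evidentiality hearsay -o → ifranothawo.
Apply vowel harmony: ifranothawo → ufranothawo.
Vowel deletion: no change.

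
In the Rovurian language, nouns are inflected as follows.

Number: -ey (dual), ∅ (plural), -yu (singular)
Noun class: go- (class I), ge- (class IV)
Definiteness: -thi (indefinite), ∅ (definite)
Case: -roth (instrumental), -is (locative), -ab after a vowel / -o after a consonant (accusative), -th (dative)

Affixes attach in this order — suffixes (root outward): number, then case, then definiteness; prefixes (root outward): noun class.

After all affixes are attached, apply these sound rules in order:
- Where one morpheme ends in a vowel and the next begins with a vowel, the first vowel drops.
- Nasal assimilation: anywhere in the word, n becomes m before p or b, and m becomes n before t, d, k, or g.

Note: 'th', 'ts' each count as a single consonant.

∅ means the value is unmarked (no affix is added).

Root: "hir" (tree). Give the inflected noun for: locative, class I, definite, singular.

Attach noun class class I go- → gohir.
Attach number singular -yu → gohiryu.
Attach case locative -is → gohiryuis.
definiteness = definite: zero marking, form stays gohiryuis.
Apply vowel deletion: gohiryuis → gohiryis.
Nasal assimilation: no change.

gohiryis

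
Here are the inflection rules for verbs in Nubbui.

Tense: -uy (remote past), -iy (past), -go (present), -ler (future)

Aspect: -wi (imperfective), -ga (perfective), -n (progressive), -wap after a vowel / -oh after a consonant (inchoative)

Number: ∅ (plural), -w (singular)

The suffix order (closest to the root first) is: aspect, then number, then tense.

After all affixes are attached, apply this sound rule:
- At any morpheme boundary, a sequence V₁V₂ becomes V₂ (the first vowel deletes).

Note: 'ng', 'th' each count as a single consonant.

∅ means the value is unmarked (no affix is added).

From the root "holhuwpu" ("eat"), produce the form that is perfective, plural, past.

Attach aspect perfective -ga → holhuwpuga.
number = plural: zero marking, form stays holhuwpuga.
Attach tense past -iy → holhuwpugaiy.
Apply vowel deletion: holhuwpugaiy → holhuwpugiy.

holhuwpugiy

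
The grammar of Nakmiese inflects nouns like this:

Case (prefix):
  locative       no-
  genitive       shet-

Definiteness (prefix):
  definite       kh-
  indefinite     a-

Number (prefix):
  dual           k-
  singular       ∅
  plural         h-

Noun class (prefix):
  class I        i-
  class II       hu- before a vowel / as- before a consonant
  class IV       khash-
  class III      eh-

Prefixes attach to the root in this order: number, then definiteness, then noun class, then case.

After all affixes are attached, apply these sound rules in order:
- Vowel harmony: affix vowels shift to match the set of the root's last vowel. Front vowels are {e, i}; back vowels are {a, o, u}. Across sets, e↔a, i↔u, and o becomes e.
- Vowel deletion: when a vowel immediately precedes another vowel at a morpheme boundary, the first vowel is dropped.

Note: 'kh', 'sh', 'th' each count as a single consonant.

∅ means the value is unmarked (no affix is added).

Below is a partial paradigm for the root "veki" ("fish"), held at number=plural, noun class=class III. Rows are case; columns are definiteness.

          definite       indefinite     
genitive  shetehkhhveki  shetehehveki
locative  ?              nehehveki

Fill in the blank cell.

Attach number plural h- → hveki.
Attach definiteness definite kh- → khhveki.
Attach noun class class III eh- → ehkhhveki.
Attach case locative no- → noehkhhveki.
Apply vowel harmony: noehkhhveki → neehkhhveki.
Apply vowel deletion: neehkhhveki → nehkhhveki.

nehkhhveki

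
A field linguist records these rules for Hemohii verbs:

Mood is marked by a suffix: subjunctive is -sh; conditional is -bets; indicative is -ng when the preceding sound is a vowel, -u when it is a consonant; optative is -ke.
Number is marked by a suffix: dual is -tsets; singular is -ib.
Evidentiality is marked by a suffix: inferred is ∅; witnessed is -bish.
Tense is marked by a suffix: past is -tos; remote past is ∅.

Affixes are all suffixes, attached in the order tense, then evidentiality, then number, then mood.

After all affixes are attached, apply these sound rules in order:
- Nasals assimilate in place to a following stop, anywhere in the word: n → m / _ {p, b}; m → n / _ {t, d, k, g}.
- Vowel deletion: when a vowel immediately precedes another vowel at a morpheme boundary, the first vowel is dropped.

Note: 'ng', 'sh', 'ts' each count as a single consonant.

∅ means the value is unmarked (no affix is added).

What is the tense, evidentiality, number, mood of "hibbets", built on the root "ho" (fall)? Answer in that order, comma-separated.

remote past, inferred, singular, conditional

Segment: ho-ib-bets.
tense: ∅ → remote past.
evidentiality: ∅ → inferred.
number: -ib → singular.
mood: -bets → conditional.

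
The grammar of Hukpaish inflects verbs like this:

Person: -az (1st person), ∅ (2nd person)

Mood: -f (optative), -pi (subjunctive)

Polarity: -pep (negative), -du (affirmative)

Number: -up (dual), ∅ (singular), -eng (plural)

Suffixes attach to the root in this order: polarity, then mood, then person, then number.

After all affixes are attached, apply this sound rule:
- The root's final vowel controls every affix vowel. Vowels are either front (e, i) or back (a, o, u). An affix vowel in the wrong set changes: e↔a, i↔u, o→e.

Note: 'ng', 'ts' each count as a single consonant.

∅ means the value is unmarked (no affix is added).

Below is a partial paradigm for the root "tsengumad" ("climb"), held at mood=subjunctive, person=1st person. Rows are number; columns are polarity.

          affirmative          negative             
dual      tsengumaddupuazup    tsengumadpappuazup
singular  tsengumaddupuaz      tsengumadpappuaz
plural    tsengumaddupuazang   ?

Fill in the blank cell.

Attach polarity negative -pep → tsengumadpep.
Attach mood subjunctive -pi → tsengumadpeppi.
Attach person 1st person -az → tsengumadpeppiaz.
Attach number plural -eng → tsengumadpeppiazeng.
Apply vowel harmony: tsengumadpeppiazeng → tsengumadpappuazang.

tsengumadpappuazang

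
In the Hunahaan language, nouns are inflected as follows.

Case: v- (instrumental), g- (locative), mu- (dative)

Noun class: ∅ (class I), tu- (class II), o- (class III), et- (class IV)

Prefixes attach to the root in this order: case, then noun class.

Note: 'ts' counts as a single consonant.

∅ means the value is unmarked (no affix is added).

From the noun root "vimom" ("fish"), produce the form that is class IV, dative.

Attach case dative mu- → muvimom.
Attach noun class class IV et- → etmuvimom.

etmuvimom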